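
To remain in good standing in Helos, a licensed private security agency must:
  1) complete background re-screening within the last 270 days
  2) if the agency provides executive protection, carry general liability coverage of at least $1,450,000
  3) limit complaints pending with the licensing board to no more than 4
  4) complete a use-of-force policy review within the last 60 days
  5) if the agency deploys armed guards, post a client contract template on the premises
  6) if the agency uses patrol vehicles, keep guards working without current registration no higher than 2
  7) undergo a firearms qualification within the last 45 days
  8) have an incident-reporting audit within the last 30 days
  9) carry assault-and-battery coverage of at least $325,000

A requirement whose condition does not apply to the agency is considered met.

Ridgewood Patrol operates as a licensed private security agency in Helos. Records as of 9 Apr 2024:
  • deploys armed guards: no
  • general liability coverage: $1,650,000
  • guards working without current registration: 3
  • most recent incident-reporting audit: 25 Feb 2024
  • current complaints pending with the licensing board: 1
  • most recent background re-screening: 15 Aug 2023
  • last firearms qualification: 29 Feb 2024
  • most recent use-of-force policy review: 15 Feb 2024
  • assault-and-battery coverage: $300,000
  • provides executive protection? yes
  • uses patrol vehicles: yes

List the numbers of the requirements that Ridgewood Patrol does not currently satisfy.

1. background re-screening 238 days ago vs limit 270 → met
2. condition 'provides executive protection' holds; general liability coverage $1,650,000 ≥ $1,450,000 → met
3. complaints pending with the licensing board 1 ≤ 4 → met
4. use-of-force policy review 54 days ago vs limit 60 → met
5. condition 'deploys armed guards' does not hold → requirement n/a → met
6. condition 'uses patrol vehicles' holds; guards working without current registration 3 > 2 → not met
7. firearms qualification 40 days ago vs limit 45 → met
8. incident-reporting audit 44 days ago vs limit 30 → not met
9. assault-and-battery coverage $300,000 < $325,000 → not met
Not met: 6, 8, 9

6, 8, 9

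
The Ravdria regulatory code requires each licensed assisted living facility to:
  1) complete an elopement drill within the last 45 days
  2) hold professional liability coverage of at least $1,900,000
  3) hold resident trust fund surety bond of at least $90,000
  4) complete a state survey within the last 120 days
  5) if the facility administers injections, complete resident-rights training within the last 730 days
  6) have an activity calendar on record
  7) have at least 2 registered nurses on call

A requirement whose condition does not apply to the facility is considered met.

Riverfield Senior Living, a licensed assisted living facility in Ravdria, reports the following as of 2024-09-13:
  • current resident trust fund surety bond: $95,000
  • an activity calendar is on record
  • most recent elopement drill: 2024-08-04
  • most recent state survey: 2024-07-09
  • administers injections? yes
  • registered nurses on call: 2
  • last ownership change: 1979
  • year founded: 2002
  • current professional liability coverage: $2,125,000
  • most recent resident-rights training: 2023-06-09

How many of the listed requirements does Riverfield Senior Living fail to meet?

0

1. elopement drill 40 days ago vs limit 45 → met
2. professional liability coverage $2,125,000 ≥ $1,900,000 → met
3. resident trust fund surety bond $95,000 ≥ $90,000 → met
4. state survey 66 days ago vs limit 120 → met
5. condition 'administers injections' holds; resident-rights training 462 days ago vs limit 730 → met
6. activity calendar present → met
7. registered nurses on call 2 ≥ 2 → met
Not met: 0 of 7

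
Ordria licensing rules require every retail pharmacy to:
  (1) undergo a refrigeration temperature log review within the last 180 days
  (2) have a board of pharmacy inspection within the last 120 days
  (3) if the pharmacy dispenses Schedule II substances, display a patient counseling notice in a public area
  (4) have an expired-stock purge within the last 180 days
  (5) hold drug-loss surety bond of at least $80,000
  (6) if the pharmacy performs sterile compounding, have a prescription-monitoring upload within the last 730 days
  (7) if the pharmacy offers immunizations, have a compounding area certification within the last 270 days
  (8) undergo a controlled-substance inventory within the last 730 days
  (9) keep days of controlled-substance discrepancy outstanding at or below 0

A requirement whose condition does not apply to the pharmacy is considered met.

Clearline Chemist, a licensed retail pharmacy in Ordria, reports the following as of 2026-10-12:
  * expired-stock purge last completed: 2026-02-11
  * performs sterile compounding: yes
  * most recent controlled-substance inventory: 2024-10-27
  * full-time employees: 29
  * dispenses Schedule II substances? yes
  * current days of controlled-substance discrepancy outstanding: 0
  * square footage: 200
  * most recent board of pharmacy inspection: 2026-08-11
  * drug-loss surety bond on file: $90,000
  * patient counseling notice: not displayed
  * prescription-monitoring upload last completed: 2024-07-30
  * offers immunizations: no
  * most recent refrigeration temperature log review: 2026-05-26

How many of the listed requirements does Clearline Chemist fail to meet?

1. refrigeration temperature log review 139 days ago vs limit 180 → met
2. board of pharmacy inspection 62 days ago vs limit 120 → met
3. condition 'dispenses Schedule II substances' holds; patient counseling notice absent → not met
4. expired-stock purge 243 days ago vs limit 180 → not met
5. drug-loss surety bond $90,000 ≥ $80,000 → met
6. condition 'performs sterile compounding' holds; prescription-monitoring upload 804 days ago vs limit 730 → not met
7. condition 'offers immunizations' does not hold → requirement n/a → met
8. controlled-substance inventory 715 days ago vs limit 730 → met
9. days of controlled-substance discrepancy outstanding 0 ≤ 0 → met
Not met: 3 of 9

3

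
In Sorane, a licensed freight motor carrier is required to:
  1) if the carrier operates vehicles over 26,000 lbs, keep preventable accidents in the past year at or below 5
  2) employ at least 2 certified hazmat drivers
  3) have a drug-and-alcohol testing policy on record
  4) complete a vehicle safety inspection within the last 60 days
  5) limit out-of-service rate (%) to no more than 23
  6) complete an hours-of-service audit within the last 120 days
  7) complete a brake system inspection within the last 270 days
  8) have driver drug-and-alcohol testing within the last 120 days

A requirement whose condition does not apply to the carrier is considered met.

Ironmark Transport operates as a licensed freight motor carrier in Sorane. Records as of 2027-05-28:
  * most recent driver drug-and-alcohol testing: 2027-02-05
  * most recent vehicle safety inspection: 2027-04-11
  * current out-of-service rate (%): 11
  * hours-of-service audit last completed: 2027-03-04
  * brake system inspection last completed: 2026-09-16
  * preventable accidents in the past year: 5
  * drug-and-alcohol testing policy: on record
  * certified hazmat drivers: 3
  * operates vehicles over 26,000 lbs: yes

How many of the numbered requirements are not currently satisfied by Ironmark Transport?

1. condition 'operates vehicles over 26,000 lbs' holds; preventable accidents in the past year 5 ≤ 5 → met
2. certified hazmat drivers 3 ≥ 2 → met
3. drug-and-alcohol testing policy present → met
4. vehicle safety inspection 47 days ago vs limit 60 → met
5. out-of-service rate (%) 11 ≤ 23 → met
6. hours-of-service audit 85 days ago vs limit 120 → met
7. brake system inspection 254 days ago vs limit 270 → met
8. driver drug-and-alcohol testing 112 days ago vs limit 120 → met
Not met: 0 of 8

0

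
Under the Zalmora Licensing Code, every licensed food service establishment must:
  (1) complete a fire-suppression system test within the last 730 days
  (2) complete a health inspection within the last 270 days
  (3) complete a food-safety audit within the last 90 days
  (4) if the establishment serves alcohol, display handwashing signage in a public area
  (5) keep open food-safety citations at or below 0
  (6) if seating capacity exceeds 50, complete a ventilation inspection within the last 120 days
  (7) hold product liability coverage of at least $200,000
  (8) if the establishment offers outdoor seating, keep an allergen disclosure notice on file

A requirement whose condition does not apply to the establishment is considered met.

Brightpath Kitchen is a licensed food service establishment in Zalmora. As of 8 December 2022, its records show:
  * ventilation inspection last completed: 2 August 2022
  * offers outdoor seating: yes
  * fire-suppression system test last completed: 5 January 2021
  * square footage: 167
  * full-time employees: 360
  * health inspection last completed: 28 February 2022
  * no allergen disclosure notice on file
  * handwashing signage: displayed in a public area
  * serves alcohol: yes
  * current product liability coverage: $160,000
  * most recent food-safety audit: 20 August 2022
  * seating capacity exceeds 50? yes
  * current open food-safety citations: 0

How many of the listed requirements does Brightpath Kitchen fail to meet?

5

1. fire-suppression system test 702 days ago vs limit 730 → met
2. health inspection 283 days ago vs limit 270 → not met
3. food-safety audit 110 days ago vs limit 90 → not met
4. condition 'serves alcohol' holds; handwashing signage present → met
5. open food-safety citations 0 ≤ 0 → met
6. condition 'seating capacity exceeds 50' holds; ventilation inspection 128 days ago vs limit 120 → not met
7. product liability coverage $160,000 < $200,000 → not met
8. condition 'offers outdoor seating' holds; allergen disclosure notice absent → not met
Not met: 5 of 8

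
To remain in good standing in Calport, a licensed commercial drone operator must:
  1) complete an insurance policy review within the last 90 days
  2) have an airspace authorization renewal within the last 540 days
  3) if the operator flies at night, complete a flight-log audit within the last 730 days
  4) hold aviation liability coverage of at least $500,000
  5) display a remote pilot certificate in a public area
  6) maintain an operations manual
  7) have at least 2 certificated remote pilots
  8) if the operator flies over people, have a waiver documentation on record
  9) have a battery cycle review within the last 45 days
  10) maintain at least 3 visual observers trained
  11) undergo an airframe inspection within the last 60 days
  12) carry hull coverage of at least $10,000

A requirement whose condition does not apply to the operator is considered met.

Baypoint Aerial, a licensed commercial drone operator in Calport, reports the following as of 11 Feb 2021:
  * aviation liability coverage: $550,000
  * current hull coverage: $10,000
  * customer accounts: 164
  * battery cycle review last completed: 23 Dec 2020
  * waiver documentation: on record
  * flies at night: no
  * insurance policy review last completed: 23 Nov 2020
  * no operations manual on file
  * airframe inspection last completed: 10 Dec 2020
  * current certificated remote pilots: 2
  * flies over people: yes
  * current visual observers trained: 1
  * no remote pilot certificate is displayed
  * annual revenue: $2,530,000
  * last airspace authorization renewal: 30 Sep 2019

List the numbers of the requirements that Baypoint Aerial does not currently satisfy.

5, 6, 9, 10, 11

1. insurance policy review 80 days ago vs limit 90 → met
2. airspace authorization renewal 500 days ago vs limit 540 → met
3. condition 'flies at night' does not hold → requirement n/a → met
4. aviation liability coverage $550,000 ≥ $500,000 → met
5. remote pilot certificate absent → not met
6. operations manual absent → not met
7. certificated remote pilots 2 ≥ 2 → met
8. condition 'flies over people' holds; waiver documentation present → met
9. battery cycle review 50 days ago vs limit 45 → not met
10. visual observers trained 1 < 3 → not met
11. airframe inspection 63 days ago vs limit 60 → not met
12. hull coverage $10,000 ≥ $10,000 → met
Not met: 5, 6, 9, 10, 11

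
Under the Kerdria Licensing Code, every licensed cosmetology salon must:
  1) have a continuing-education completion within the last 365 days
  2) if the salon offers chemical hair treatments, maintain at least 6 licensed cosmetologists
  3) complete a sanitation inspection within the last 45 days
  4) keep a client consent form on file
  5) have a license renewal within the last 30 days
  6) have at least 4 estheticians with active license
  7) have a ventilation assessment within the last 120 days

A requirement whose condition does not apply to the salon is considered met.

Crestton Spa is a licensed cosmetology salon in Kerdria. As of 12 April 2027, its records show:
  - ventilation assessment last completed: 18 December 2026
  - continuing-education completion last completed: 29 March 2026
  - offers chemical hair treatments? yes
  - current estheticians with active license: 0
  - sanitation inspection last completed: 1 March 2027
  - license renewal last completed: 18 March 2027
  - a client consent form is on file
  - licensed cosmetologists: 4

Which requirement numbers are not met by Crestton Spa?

1. continuing-education completion 379 days ago vs limit 365 → not met
2. condition 'offers chemical hair treatments' holds; licensed cosmetologists 4 < 6 → not met
3. sanitation inspection 42 days ago vs limit 45 → met
4. client consent form present → met
5. license renewal 25 days ago vs limit 30 → met
6. estheticians with active license 0 < 4 → not met
7. ventilation assessment 115 days ago vs limit 120 → met
Not met: 1, 2, 6

1, 2, 6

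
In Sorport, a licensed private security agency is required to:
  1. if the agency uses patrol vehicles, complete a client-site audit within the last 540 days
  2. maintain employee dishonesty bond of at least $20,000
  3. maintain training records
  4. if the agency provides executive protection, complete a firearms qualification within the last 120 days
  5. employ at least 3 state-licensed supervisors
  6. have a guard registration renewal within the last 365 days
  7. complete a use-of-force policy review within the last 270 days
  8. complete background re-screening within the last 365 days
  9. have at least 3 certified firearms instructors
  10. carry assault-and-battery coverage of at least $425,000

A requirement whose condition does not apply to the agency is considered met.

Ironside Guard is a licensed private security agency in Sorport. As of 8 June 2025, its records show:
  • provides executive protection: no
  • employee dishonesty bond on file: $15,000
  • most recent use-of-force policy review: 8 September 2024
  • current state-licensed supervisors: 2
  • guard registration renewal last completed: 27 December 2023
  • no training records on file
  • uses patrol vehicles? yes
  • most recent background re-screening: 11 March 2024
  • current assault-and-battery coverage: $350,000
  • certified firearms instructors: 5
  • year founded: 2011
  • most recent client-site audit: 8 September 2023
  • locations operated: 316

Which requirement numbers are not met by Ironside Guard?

1. condition 'uses patrol vehicles' holds; client-site audit 639 days ago vs limit 540 → not met
2. employee dishonesty bond $15,000 < $20,000 → not met
3. training records absent → not met
4. condition 'provides executive protection' does not hold → requirement n/a → met
5. state-licensed supervisors 2 < 3 → not met
6. guard registration renewal 529 days ago vs limit 365 → not met
7. use-of-force policy review 273 days ago vs limit 270 → not met
8. background re-screening 454 days ago vs limit 365 → not met
9. certified firearms instructors 5 ≥ 3 → met
10. assault-and-battery coverage $350,000 < $425,000 → not met
Not met: 1, 2, 3, 5, 6, 7, 8, 10

1, 2, 3, 5, 6, 7, 8, 10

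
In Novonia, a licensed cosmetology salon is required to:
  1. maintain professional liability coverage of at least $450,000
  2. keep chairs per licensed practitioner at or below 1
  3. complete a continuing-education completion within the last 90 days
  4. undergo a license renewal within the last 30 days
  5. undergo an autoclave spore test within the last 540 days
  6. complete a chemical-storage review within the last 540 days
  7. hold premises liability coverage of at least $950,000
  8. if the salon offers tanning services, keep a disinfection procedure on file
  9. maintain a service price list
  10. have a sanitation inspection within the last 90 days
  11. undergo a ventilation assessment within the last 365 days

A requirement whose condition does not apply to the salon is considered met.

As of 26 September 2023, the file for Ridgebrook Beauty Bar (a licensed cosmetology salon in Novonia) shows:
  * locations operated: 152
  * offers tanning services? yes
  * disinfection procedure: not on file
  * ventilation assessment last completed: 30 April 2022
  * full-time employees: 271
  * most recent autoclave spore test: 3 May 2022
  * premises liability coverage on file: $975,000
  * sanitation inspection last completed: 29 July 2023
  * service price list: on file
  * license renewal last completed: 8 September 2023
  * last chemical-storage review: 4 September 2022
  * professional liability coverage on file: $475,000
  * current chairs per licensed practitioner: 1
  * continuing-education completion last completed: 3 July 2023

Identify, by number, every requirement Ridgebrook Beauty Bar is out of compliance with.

1. professional liability coverage $475,000 ≥ $450,000 → met
2. chairs per licensed practitioner 1 ≤ 1 → met
3. continuing-education completion 85 days ago vs limit 90 → met
4. license renewal 18 days ago vs limit 30 → met
5. autoclave spore test 511 days ago vs limit 540 → met
6. chemical-storage review 387 days ago vs limit 540 → met
7. premises liability coverage $975,000 ≥ $950,000 → met
8. condition 'offers tanning services' holds; disinfection procedure absent → not met
9. service price list present → met
10. sanitation inspection 59 days ago vs limit 90 → met
11. ventilation assessment 514 days ago vs limit 365 → not met
Not met: 8, 11

8, 11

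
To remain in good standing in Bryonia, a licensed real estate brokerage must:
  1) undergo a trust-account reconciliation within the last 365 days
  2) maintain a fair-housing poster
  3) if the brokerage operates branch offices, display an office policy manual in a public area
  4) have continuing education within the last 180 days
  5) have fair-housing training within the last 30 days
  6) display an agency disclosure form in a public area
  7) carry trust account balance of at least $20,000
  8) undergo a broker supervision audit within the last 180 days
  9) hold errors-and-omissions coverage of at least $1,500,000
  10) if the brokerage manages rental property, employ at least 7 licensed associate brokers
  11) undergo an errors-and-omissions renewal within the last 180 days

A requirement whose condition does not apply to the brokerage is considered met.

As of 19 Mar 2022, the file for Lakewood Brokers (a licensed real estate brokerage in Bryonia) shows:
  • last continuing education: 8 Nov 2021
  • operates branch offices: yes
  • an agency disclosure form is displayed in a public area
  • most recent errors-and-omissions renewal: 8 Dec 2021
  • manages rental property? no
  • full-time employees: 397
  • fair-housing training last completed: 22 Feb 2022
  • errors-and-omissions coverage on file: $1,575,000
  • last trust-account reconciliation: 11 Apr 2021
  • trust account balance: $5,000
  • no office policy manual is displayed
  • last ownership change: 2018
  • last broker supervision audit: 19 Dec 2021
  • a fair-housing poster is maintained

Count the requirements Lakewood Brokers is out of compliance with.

2

1. trust-account reconciliation 342 days ago vs limit 365 → met
2. fair-housing poster present → met
3. condition 'operates branch offices' holds; office policy manual absent → not met
4. continuing education 131 days ago vs limit 180 → met
5. fair-housing training 25 days ago vs limit 30 → met
6. agency disclosure form present → met
7. trust account balance $5,000 < $20,000 → not met
8. broker supervision audit 90 days ago vs limit 180 → met
9. errors-and-omissions coverage $1,575,000 ≥ $1,500,000 → met
10. condition 'manages rental property' does not hold → requirement n/a → met
11. errors-and-omissions renewal 101 days ago vs limit 180 → met
Not met: 2 of 11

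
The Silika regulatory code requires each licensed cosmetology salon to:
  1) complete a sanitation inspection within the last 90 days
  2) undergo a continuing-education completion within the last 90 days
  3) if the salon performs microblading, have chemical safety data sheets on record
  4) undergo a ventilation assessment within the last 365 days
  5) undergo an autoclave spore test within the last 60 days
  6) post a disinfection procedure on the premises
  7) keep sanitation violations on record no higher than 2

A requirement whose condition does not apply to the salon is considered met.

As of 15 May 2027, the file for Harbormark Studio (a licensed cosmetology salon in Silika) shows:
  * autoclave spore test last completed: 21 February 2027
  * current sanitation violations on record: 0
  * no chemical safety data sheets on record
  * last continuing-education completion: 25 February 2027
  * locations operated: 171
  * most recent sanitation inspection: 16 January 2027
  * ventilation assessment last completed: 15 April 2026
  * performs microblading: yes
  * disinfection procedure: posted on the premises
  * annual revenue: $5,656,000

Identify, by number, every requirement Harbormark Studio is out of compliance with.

1, 3, 4, 5

1. sanitation inspection 119 days ago vs limit 90 → not met
2. continuing-education completion 79 days ago vs limit 90 → met
3. condition 'performs microblading' holds; chemical safety data sheets absent → not met
4. ventilation assessment 395 days ago vs limit 365 → not met
5. autoclave spore test 83 days ago vs limit 60 → not met
6. disinfection procedure present → met
7. sanitation violations on record 0 ≤ 2 → met
Not met: 1, 3, 4, 5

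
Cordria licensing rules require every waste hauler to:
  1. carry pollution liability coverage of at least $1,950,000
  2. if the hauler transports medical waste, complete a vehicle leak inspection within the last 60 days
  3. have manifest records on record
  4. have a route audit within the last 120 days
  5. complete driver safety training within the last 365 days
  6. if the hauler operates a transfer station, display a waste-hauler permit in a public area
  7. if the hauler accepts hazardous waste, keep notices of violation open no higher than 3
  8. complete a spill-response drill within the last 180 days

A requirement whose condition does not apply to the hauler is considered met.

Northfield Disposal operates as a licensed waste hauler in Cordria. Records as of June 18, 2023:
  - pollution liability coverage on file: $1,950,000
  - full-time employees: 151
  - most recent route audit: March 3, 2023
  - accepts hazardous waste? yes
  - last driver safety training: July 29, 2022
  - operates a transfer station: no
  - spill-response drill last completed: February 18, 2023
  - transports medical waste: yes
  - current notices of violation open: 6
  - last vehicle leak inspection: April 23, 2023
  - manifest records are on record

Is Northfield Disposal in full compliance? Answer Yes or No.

1. pollution liability coverage $1,950,000 ≥ $1,950,000 → met
2. condition 'transports medical waste' holds; vehicle leak inspection 56 days ago vs limit 60 → met
3. manifest records present → met
4. route audit 107 days ago vs limit 120 → met
5. driver safety training 324 days ago vs limit 365 → met
6. condition 'operates a transfer station' does not hold → requirement n/a → met
7. condition 'accepts hazardous waste' holds; notices of violation open 6 > 3 → not met
8. spill-response drill 120 days ago vs limit 180 → met
Not met: 7

No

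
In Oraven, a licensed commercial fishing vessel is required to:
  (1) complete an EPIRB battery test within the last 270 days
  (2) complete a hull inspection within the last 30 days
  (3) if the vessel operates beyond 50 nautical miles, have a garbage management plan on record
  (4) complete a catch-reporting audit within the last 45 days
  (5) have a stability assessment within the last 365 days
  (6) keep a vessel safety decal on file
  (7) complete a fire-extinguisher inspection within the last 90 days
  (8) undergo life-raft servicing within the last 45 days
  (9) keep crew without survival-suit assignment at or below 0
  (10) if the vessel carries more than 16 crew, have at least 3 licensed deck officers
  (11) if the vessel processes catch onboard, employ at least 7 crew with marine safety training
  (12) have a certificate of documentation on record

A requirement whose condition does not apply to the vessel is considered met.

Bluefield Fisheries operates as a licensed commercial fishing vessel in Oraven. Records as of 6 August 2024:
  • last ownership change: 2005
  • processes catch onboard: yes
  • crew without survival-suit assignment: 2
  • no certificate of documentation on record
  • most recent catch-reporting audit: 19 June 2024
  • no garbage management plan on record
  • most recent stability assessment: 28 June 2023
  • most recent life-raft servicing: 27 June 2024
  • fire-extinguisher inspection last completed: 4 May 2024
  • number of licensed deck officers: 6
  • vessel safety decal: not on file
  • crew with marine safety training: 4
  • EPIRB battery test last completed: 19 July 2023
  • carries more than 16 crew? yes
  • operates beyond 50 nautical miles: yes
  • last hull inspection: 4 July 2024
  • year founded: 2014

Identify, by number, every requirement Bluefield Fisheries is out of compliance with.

1, 2, 3, 4, 5, 6, 7, 9, 11, 12

1. EPIRB battery test 384 days ago vs limit 270 → not met
2. hull inspection 33 days ago vs limit 30 → not met
3. condition 'operates beyond 50 nautical miles' holds; garbage management plan absent → not met
4. catch-reporting audit 48 days ago vs limit 45 → not met
5. stability assessment 405 days ago vs limit 365 → not met
6. vessel safety decal absent → not met
7. fire-extinguisher inspection 94 days ago vs limit 90 → not met
8. life-raft servicing 40 days ago vs limit 45 → met
9. crew without survival-suit assignment 2 > 0 → not met
10. condition 'carries more than 16 crew' holds; licensed deck officers 6 ≥ 3 → met
11. condition 'processes catch onboard' holds; crew with marine safety training 4 < 7 → not met
12. certificate of documentation absent → not met
Not met: 1, 2, 3, 4, 5, 6, 7, 9, 11, 12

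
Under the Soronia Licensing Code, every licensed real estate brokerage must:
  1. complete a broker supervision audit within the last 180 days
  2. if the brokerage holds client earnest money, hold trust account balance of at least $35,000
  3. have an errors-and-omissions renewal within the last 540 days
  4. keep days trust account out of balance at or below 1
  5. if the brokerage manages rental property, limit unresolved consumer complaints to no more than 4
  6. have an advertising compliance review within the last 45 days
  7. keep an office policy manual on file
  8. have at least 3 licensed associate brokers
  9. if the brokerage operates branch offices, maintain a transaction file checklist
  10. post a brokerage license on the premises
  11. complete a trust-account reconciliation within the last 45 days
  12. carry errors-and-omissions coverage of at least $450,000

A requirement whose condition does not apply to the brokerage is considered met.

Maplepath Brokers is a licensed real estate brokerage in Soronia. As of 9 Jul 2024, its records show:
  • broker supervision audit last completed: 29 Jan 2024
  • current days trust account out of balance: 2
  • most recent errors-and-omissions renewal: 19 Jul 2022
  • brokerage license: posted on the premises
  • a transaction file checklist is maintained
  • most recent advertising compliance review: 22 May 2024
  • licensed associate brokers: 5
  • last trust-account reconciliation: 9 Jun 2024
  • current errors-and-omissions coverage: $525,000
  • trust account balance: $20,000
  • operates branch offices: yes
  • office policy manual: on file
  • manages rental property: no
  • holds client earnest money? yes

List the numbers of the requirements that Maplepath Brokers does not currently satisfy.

2, 3, 4, 6

1. broker supervision audit 162 days ago vs limit 180 → met
2. condition 'holds client earnest money' holds; trust account balance $20,000 < $35,000 → not met
3. errors-and-omissions renewal 721 days ago vs limit 540 → not met
4. days trust account out of balance 2 > 1 → not met
5. condition 'manages rental property' does not hold → requirement n/a → met
6. advertising compliance review 48 days ago vs limit 45 → not met
7. office policy manual present → met
8. licensed associate brokers 5 ≥ 3 → met
9. condition 'operates branch offices' holds; transaction file checklist present → met
10. brokerage license present → met
11. trust-account reconciliation 30 days ago vs limit 45 → met
12. errors-and-omissions coverage $525,000 ≥ $450,000 → met
Not met: 2, 3, 4, 6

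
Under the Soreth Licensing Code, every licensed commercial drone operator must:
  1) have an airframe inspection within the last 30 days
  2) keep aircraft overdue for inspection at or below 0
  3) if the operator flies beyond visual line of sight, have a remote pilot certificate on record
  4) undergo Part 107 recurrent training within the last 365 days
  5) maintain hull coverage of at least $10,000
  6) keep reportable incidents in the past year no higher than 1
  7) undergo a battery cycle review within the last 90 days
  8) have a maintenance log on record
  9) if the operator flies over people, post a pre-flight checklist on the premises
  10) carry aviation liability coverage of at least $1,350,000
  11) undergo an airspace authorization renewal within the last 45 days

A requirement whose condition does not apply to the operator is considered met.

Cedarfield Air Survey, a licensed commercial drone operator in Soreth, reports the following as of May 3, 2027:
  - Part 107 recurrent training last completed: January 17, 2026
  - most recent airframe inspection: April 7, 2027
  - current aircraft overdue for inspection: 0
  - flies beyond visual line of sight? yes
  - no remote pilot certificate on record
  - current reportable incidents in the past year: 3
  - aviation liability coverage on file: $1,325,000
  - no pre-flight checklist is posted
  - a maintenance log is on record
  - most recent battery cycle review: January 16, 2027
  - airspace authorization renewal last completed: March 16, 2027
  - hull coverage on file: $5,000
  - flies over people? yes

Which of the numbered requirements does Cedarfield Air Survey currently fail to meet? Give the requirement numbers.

1. airframe inspection 26 days ago vs limit 30 → met
2. aircraft overdue for inspection 0 ≤ 0 → met
3. condition 'flies beyond visual line of sight' holds; remote pilot certificate absent → not met
4. Part 107 recurrent training 471 days ago vs limit 365 → not met
5. hull coverage $5,000 < $10,000 → not met
6. reportable incidents in the past year 3 > 1 → not met
7. battery cycle review 107 days ago vs limit 90 → not met
8. maintenance log present → met
9. condition 'flies over people' holds; pre-flight checklist absent → not met
10. aviation liability coverage $1,325,000 < $1,350,000 → not met
11. airspace authorization renewal 48 days ago vs limit 45 → not met
Not met: 3, 4, 5, 6, 7, 9, 10, 11

3, 4, 5, 6, 7, 9, 10, 11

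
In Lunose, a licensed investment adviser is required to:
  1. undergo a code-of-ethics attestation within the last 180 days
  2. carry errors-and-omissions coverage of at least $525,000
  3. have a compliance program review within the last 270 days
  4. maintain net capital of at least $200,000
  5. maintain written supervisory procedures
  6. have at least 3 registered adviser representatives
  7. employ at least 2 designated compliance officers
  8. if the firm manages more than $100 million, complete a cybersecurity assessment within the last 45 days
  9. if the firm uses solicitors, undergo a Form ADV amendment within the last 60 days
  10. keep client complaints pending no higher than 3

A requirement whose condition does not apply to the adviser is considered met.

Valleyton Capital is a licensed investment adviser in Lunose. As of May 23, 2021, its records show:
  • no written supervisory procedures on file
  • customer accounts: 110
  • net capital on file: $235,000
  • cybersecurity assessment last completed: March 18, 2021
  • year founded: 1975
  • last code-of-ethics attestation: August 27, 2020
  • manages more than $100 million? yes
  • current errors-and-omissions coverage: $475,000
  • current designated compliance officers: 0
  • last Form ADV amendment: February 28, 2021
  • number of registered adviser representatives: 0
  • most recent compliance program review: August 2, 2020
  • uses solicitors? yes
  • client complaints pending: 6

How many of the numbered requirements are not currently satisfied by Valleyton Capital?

1. code-of-ethics attestation 269 days ago vs limit 180 → not met
2. errors-and-omissions coverage $475,000 < $525,000 → not met
3. compliance program review 294 days ago vs limit 270 → not met
4. net capital $235,000 ≥ $200,000 → met
5. written supervisory procedures absent → not met
6. registered adviser representatives 0 < 3 → not met
7. designated compliance officers 0 < 2 → not met
8. condition 'manages more than $100 million' holds; cybersecurity assessment 66 days ago vs limit 45 → not met
9. condition 'uses solicitors' holds; Form ADV amendment 84 days ago vs limit 60 → not met
10. client complaints pending 6 > 3 → not met
Not met: 9 of 10

9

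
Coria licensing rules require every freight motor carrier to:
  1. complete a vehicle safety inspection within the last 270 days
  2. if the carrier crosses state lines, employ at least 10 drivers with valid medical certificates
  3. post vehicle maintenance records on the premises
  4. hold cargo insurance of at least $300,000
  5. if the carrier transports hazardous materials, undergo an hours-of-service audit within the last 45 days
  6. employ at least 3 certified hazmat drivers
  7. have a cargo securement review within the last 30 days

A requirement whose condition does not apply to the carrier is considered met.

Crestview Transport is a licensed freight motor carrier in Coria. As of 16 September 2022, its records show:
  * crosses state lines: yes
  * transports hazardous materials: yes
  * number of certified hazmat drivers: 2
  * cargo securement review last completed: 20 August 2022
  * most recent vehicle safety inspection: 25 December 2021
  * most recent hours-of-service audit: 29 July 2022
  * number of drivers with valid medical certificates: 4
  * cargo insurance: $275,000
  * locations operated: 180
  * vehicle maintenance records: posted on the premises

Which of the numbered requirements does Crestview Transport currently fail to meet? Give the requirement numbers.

1. vehicle safety inspection 265 days ago vs limit 270 → met
2. condition 'crosses state lines' holds; drivers with valid medical certificates 4 < 10 → not met
3. vehicle maintenance records present → met
4. cargo insurance $275,000 < $300,000 → not met
5. condition 'transports hazardous materials' holds; hours-of-service audit 49 days ago vs limit 45 → not met
6. certified hazmat drivers 2 < 3 → not met
7. cargo securement review 27 days ago vs limit 30 → met
Not met: 2, 4, 5, 6

2, 4, 5, 6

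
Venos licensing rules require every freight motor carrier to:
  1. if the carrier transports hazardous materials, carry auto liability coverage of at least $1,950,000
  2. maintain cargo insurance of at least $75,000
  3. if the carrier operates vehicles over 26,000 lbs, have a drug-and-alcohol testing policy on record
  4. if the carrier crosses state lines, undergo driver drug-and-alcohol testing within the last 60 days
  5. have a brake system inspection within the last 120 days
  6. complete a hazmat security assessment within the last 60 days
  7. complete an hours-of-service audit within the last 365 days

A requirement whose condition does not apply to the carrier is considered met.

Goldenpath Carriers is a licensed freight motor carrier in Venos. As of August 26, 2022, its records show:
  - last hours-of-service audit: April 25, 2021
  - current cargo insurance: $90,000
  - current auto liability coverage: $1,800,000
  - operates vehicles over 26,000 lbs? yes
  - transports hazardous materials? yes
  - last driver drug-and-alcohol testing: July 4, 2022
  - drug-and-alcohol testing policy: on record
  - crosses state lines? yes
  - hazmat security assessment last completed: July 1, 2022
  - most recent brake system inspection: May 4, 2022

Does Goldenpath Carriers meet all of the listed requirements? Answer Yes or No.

1. condition 'transports hazardous materials' holds; auto liability coverage $1,800,000 < $1,950,000 → not met
2. cargo insurance $90,000 ≥ $75,000 → met
3. condition 'operates vehicles over 26,000 lbs' holds; drug-and-alcohol testing policy present → met
4. condition 'crosses state lines' holds; driver drug-and-alcohol testing 53 days ago vs limit 60 → met
5. brake system inspection 114 days ago vs limit 120 → met
6. hazmat security assessment 56 days ago vs limit 60 → met
7. hours-of-service audit 488 days ago vs limit 365 → not met
Not met: 1, 7

No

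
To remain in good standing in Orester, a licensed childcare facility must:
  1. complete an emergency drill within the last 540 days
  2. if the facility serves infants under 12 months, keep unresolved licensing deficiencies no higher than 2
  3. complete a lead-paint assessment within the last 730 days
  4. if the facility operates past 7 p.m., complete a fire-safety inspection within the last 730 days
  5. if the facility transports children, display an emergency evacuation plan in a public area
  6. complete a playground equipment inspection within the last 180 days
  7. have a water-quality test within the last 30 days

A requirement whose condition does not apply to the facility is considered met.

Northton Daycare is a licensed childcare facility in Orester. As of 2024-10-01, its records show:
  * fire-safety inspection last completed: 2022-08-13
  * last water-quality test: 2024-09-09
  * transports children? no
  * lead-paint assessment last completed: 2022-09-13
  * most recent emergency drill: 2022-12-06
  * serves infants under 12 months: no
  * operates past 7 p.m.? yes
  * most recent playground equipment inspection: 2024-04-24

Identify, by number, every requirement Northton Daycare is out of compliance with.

1. emergency drill 665 days ago vs limit 540 → not met
2. condition 'serves infants under 12 months' does not hold → requirement n/a → met
3. lead-paint assessment 749 days ago vs limit 730 → not met
4. condition 'operates past 7 p.m.' holds; fire-safety inspection 780 days ago vs limit 730 → not met
5. condition 'transports children' does not hold → requirement n/a → met
6. playground equipment inspection 160 days ago vs limit 180 → met
7. water-quality test 22 days ago vs limit 30 → met
Not met: 1, 3, 4

1, 3, 4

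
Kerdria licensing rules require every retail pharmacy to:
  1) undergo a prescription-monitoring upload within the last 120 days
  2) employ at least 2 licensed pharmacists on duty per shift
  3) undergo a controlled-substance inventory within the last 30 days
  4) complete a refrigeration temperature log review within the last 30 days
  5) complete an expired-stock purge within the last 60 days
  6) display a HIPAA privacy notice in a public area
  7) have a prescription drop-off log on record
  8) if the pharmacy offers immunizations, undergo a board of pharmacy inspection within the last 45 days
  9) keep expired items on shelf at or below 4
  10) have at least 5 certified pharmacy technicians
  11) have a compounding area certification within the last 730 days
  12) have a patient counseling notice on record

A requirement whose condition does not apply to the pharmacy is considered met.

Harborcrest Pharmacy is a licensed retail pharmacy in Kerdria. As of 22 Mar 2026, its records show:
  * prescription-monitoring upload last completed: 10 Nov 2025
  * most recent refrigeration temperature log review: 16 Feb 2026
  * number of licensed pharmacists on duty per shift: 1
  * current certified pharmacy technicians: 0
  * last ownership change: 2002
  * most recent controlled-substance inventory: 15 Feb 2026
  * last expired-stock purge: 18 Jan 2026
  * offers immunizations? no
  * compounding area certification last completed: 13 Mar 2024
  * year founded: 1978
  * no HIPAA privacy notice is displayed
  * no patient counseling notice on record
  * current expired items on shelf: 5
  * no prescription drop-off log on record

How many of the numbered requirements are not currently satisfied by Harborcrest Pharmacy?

1. prescription-monitoring upload 132 days ago vs limit 120 → not met
2. licensed pharmacists on duty per shift 1 < 2 → not met
3. controlled-substance inventory 35 days ago vs limit 30 → not met
4. refrigeration temperature log review 34 days ago vs limit 30 → not met
5. expired-stock purge 63 days ago vs limit 60 → not met
6. HIPAA privacy notice absent → not met
7. prescription drop-off log absent → not met
8. condition 'offers immunizations' does not hold → requirement n/a → met
9. expired items on shelf 5 > 4 → not met
10. certified pharmacy technicians 0 < 5 → not met
11. compounding area certification 739 days ago vs limit 730 → not met
12. patient counseling notice absent → not met
Not met: 11 of 12

11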